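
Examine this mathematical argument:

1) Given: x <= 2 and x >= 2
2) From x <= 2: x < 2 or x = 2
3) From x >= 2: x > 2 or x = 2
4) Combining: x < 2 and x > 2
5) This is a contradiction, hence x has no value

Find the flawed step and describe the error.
Step 4: Combining: x < 2 and x > 2

Step 4 incorrectly combines the conditions. From x <= 2 and x >= 2, the intersection is x = 2. The error treats the 'or' cases as 'and' requirements. The correct conclusion is that x = 2 is the unique solution, not that no solution exists.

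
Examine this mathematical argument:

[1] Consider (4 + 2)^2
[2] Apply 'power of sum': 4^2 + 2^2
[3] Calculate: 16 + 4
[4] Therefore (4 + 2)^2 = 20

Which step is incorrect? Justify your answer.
Step 2: Apply 'power of sum': 4^2 + 2^2

Step 2 incorrectly applies a non-existent rule '(a+b)^n = a^n + b^n'. This is false in general. The correct expansion uses the binomial theorem. The actual value is (4 + 2)^2 = 6^2 = 36, not 20.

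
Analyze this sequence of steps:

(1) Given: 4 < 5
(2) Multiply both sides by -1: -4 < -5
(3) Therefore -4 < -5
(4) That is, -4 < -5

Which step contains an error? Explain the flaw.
Step 2: Multiply both sides by -1: -4 < -5

Step 2 multiplies both sides by -1 but fails to reverse the inequality sign. When multiplying (or dividing) an inequality by a negative number, the direction must be reversed. Since 4 < 5, we should get -4 > -5, i.e., -4 > -5.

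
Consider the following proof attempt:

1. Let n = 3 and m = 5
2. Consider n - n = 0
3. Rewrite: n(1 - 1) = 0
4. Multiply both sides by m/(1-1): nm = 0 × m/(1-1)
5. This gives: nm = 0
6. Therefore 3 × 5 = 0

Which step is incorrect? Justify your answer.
Step 4: Multiply both sides by m/(1-1): nm = 0 × m/(1-1)

Step 4 multiplies both sides by m/(1-1). However, 1-1 = 0, so this is multiplication by m/0, which is undefined. We cannot multiply by an undefined expression.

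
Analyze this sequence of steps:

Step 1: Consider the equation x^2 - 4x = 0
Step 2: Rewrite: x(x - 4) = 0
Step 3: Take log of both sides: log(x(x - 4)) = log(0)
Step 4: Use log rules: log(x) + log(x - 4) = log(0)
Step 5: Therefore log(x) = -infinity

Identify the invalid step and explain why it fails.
Step 3: Take log of both sides: log(x(x - 4)) = log(0)

Step 3 takes the logarithm of both sides, resulting in log(0) on the right side. The logarithm is only defined for positive numbers; log(0) is undefined (approaches negative infinity). This operation is invalid.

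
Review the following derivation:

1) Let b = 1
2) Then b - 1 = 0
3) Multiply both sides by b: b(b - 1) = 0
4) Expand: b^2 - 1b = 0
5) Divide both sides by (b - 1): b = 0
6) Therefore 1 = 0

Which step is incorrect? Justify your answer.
Step 5: Divide both sides by (b - 1): b = 0

Step 5 divides both sides by (b - 1). However, since b = 1, we have (b - 1) = 0. Division by zero is undefined, making this step invalid.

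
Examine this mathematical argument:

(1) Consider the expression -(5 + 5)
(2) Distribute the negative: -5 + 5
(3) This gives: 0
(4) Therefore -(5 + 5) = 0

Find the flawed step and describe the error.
Step 2: Distribute the negative: -5 + 5

Step 2 incorrectly distributes the negative sign. The correct distribution is -(5 + 5) = -5 - 5 = -10. The negative must be applied to both terms, not just the first. The error treats -(5 + 5) as -5 + 5, which equals 0 instead of -10.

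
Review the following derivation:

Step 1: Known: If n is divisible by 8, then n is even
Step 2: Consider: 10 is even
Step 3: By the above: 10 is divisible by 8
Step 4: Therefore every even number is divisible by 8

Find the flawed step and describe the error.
Step 3: By the above: 10 is divisible by 8

Step 3 commits the fallacy of affirming the consequent. The known fact 'divisible by 8 → even' does NOT imply 'even → divisible by 8'. That would be the converse, which is false. For example, 10 is even but 10 ÷ 8 = 1.25, which is not an integer.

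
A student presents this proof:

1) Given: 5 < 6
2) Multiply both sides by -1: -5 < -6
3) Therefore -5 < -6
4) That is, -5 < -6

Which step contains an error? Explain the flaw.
Step 2: Multiply both sides by -1: -5 < -6

Step 2 multiplies both sides by -1 but fails to reverse the inequality sign. When multiplying (or dividing) an inequality by a negative number, the direction must be reversed. Since 5 < 6, we should get -5 > -6, i.e., -5 > -6.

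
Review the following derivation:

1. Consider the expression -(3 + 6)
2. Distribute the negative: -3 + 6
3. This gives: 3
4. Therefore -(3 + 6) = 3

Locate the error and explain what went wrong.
Step 2: Distribute the negative: -3 + 6

Step 2 incorrectly distributes the negative sign. The correct distribution is -(3 + 6) = -3 - 6 = -9. The negative must be applied to both terms, not just the first. The error treats -(3 + 6) as -3 + 6, which equals 3 instead of -9.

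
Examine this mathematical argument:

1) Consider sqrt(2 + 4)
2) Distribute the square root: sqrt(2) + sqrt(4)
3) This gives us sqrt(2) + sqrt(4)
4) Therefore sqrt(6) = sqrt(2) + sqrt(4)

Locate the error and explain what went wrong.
Step 2: Distribute the square root: sqrt(2) + sqrt(4)

Step 2 incorrectly 'distributes' the square root over addition. The square root function does not distribute: sqrt(a + b) ≠ sqrt(a) + sqrt(b). In fact, sqrt(2 + 4) = sqrt(6) ≈ 2.4495, while sqrt(2) + sqrt(4) ≈ 3.4142.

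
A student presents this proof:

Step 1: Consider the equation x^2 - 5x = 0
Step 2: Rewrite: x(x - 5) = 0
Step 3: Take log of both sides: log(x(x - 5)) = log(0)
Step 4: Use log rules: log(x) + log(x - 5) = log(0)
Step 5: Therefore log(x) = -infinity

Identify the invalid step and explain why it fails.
Step 3: Take log of both sides: log(x(x - 5)) = log(0)

Step 3 takes the logarithm of both sides, resulting in log(0) on the right side. The logarithm is only defined for positive numbers; log(0) is undefined (approaches negative infinity). This operation is invalid.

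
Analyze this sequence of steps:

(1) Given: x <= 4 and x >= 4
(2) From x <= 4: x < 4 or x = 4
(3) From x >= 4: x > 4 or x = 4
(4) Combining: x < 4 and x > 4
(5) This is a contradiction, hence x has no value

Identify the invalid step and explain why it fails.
Step 4: Combining: x < 4 and x > 4

Step 4 incorrectly combines the conditions. From x <= 4 and x >= 4, the intersection is x = 4. The error treats the 'or' cases as 'and' requirements. The correct conclusion is that x = 4 is the unique solution, not that no solution exists.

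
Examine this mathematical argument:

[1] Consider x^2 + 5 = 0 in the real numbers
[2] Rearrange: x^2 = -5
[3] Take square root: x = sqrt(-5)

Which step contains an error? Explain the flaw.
Step 3: Take square root: x = sqrt(-5)

Step 3 takes the square root of -5, which is negative. In the real number system, the square root of a negative number is undefined. The equation x^2 + 5 = 0 has no real solutions. Square roots of negative numbers only exist in the complex numbers.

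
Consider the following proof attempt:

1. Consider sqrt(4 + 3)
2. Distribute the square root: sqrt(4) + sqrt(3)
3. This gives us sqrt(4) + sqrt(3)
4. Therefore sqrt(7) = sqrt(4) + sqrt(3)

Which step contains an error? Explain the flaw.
Step 2: Distribute the square root: sqrt(4) + sqrt(3)

Step 2 incorrectly 'distributes' the square root over addition. The square root function does not distribute: sqrt(a + b) ≠ sqrt(a) + sqrt(b). In fact, sqrt(4 + 3) = sqrt(7) ≈ 2.6458, while sqrt(4) + sqrt(3) ≈ 3.7321.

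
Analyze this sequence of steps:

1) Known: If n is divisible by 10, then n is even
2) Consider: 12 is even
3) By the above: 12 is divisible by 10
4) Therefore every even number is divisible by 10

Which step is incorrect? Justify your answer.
Step 3: By the above: 12 is divisible by 10

Step 3 commits the fallacy of affirming the consequent. The known fact 'divisible by 10 → even' does NOT imply 'even → divisible by 10'. That would be the converse, which is false. For example, 12 is even but 12 ÷ 10 = 1.20, which is not an integer.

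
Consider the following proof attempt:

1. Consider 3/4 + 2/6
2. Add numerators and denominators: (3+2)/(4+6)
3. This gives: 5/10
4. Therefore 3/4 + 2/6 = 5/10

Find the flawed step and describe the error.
Step 2: Add numerators and denominators: (3+2)/(4+6)

Step 2 incorrectly adds fractions by separately adding numerators and denominators. This is wrong. The correct method requires a common denominator: 3/4 + 2/6 = (3×6 + 2×4)/(4×6) = 26/24 = 13/12. The method used gives 5/10, which is different.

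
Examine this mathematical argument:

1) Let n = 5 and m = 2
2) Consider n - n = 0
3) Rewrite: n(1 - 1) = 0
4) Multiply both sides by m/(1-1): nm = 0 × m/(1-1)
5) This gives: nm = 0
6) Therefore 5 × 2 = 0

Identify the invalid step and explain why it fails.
Step 4: Multiply both sides by m/(1-1): nm = 0 × m/(1-1)

Step 4 multiplies both sides by m/(1-1). However, 1-1 = 0, so this is multiplication by m/0, which is undefined. We cannot multiply by an undefined expression.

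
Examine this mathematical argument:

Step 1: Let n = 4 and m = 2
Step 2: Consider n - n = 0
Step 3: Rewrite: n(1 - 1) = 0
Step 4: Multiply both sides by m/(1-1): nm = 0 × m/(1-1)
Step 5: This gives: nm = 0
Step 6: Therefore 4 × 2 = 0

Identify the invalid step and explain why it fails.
Step 4: Multiply both sides by m/(1-1): nm = 0 × m/(1-1)

Step 4 multiplies both sides by m/(1-1). However, 1-1 = 0, so this is multiplication by m/0, which is undefined. We cannot multiply by an undefined expression.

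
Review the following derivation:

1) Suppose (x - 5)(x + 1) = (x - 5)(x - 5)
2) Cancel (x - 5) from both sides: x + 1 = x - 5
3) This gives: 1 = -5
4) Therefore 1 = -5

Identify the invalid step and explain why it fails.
Step 2: Cancel (x - 5) from both sides: x + 1 = x - 5

Step 2 cancels (x - 5) from both sides. This is only valid if (x - 5) ≠ 0, i.e., x ≠ 5. When x = 5, both sides equal zero regardless of the other factors. The correct approach requires considering x = 5 as a separate case.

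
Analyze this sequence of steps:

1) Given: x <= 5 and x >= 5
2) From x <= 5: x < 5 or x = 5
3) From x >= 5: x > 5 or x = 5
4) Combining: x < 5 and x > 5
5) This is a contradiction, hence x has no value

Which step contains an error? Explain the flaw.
Step 4: Combining: x < 5 and x > 5

Step 4 incorrectly combines the conditions. From x <= 5 and x >= 5, the intersection is x = 5. The error treats the 'or' cases as 'and' requirements. The correct conclusion is that x = 5 is the unique solution, not that no solution exists.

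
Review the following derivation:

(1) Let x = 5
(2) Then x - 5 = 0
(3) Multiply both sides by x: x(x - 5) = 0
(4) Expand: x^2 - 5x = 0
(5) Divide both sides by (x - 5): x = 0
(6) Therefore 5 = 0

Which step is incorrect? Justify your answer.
Step 5: Divide both sides by (x - 5): x = 0

Step 5 divides both sides by (x - 5). However, since x = 5, we have (x - 5) = 0. Division by zero is undefined, making this step invalid.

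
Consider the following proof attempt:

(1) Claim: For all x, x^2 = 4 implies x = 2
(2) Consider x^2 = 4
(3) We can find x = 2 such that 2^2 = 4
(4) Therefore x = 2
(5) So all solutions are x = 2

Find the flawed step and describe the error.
Step 4: Therefore x = 2

Step 4 incorrectly concludes that x = 2 is the only solution. The proof shows that x = 2 is A solution (existence), but does not show it is the ONLY solution (uniqueness). In fact, x = -2 is also a solution since (-2)^2 = 4. Finding one solution doesn't prove there are no others.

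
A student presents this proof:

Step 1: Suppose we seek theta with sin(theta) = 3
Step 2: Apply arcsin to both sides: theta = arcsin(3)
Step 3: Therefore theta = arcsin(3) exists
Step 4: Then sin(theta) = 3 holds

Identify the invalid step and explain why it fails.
Step 2: Apply arcsin to both sides: theta = arcsin(3)

Step 2 applies arcsin to 3. However, arcsin(x) is only defined for x in [-1, 1] because sin(theta) can only produce values in that range. Since |3| > 1, arcsin(3) is undefined. There is no angle whose sine equals 3.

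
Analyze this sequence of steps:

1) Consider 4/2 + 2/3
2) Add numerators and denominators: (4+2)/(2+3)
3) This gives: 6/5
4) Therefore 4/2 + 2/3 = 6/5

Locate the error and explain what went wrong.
Step 2: Add numerators and denominators: (4+2)/(2+3)

Step 2 incorrectly adds fractions by separately adding numerators and denominators. This is wrong. The correct method requires a common denominator: 4/2 + 2/3 = (4×3 + 2×2)/(2×3) = 16/6 = 8/3. The method used gives 6/5, which is different.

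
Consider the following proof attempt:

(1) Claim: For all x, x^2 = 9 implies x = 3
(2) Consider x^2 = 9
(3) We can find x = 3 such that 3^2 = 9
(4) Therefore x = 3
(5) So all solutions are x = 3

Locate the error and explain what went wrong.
Step 4: Therefore x = 3

Step 4 incorrectly concludes that x = 3 is the only solution. The proof shows that x = 3 is A solution (existence), but does not show it is the ONLY solution (uniqueness). In fact, x = -3 is also a solution since (-3)^2 = 9. Finding one solution doesn't prove there are no others.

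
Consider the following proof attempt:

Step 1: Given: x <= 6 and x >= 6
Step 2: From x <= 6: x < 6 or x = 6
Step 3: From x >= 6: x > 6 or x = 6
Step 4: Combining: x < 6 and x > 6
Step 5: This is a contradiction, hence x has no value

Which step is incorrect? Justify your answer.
Step 4: Combining: x < 6 and x > 6

Step 4 incorrectly combines the conditions. From x <= 6 and x >= 6, the intersection is x = 6. The error treats the 'or' cases as 'and' requirements. The correct conclusion is that x = 6 is the unique solution, not that no solution exists.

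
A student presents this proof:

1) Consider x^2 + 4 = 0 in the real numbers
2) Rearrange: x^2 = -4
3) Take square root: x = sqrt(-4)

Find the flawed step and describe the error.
Step 3: Take square root: x = sqrt(-4)

Step 3 takes the square root of -4, which is negative. In the real number system, the square root of a negative number is undefined. The equation x^2 + 4 = 0 has no real solutions. Square roots of negative numbers only exist in the complex numbers.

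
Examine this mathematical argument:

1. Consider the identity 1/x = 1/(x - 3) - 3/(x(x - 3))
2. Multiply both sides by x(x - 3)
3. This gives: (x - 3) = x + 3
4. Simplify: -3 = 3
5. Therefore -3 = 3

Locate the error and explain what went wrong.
Step 3: This gives: (x - 3) = x + 3

Step 3 makes a sign error when clearing denominators. Multiplying -3/(x(x - 3)) by x(x - 3) gives -3, not +3. The correct result is (x - 3) = x - 3, which is trivially true, not (x - 3) = x + 3. (Step 1 is a valid identity: 1/(x - 3) - 3/(x(x - 3)) = (x - 3)/(x(x - 3)) = 1/x.)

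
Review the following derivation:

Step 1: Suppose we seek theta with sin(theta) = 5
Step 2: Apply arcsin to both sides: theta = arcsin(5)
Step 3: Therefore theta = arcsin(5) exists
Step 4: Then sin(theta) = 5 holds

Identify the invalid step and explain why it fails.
Step 2: Apply arcsin to both sides: theta = arcsin(5)

Step 2 applies arcsin to 5. However, arcsin(x) is only defined for x in [-1, 1] because sin(theta) can only produce values in that range. Since |5| > 1, arcsin(5) is undefined. There is no angle whose sine equals 5.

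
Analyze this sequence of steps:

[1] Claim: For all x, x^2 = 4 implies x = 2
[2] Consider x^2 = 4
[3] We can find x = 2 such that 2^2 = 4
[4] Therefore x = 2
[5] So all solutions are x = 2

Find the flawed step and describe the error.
Step 4: Therefore x = 2

Step 4 incorrectly concludes that x = 2 is the only solution. The proof shows that x = 2 is A solution (existence), but does not show it is the ONLY solution (uniqueness). In fact, x = -2 is also a solution since (-2)^2 = 4. Finding one solution doesn't prove there are no others.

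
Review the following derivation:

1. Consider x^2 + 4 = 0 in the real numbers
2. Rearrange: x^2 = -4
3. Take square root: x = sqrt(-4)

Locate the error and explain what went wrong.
Step 3: Take square root: x = sqrt(-4)

Step 3 takes the square root of -4, which is negative. In the real number system, the square root of a negative number is undefined. The equation x^2 + 4 = 0 has no real solutions. Square roots of negative numbers only exist in the complex numbers.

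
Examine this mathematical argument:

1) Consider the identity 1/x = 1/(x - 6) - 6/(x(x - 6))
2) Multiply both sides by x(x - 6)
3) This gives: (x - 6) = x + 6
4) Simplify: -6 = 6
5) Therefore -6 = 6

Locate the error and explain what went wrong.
Step 3: This gives: (x - 6) = x + 6

Step 3 makes a sign error when clearing denominators. Multiplying -6/(x(x - 6)) by x(x - 6) gives -6, not +6. The correct result is (x - 6) = x - 6, which is trivially true, not (x - 6) = x + 6. (Step 1 is a valid identity: 1/(x - 6) - 6/(x(x - 6)) = (x - 6)/(x(x - 6)) = 1/x.)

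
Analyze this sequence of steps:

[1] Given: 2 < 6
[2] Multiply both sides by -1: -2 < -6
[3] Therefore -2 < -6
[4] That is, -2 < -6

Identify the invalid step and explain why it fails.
Step 2: Multiply both sides by -1: -2 < -6

Step 2 multiplies both sides by -1 but fails to reverse the inequality sign. When multiplying (or dividing) an inequality by a negative number, the direction must be reversed. Since 2 < 6, we should get -2 > -6, i.e., -2 > -6.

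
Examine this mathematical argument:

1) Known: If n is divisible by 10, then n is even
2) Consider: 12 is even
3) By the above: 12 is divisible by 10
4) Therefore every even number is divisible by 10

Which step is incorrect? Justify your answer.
Step 3: By the above: 12 is divisible by 10

Step 3 commits the fallacy of affirming the consequent. The known fact 'divisible by 10 → even' does NOT imply 'even → divisible by 10'. That would be the converse, which is false. For example, 12 is even but 12 ÷ 10 = 1.20, which is not an integer.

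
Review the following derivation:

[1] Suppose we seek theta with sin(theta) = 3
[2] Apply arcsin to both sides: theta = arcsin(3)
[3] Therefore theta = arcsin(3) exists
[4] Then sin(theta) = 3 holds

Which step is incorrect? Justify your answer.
Step 2: Apply arcsin to both sides: theta = arcsin(3)

Step 2 applies arcsin to 3. However, arcsin(x) is only defined for x in [-1, 1] because sin(theta) can only produce values in that range. Since |3| > 1, arcsin(3) is undefined. There is no angle whose sine equals 3.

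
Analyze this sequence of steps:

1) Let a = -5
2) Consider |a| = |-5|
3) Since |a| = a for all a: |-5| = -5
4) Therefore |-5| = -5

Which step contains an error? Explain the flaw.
Step 3: Since |a| = a for all a: |-5| = -5

Step 3 incorrectly states that |a| = a for all a. The correct definition is |a| = a when a >= 0, and |a| = -a when a < 0. Since -5 < 0, we have |-5| = -(-5) = 5, not -5.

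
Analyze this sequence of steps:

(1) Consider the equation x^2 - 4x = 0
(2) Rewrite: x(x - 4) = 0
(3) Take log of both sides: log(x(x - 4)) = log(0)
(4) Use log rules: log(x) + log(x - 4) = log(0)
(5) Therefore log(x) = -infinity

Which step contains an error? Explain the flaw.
Step 3: Take log of both sides: log(x(x - 4)) = log(0)

Step 3 takes the logarithm of both sides, resulting in log(0) on the right side. The logarithm is only defined for positive numbers; log(0) is undefined (approaches negative infinity). This operation is invalid.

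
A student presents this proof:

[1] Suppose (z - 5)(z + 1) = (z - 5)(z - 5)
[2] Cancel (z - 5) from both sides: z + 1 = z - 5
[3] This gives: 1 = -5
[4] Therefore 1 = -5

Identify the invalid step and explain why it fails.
Step 2: Cancel (z - 5) from both sides: z + 1 = z - 5

Step 2 cancels (z - 5) from both sides. This is only valid if (z - 5) ≠ 0, i.e., z ≠ 5. When z = 5, both sides equal zero regardless of the other factors. The correct approach requires considering z = 5 as a separate case.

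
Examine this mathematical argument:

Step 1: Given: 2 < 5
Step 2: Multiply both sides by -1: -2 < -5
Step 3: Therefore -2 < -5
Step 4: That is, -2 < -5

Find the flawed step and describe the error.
Step 2: Multiply both sides by -1: -2 < -5

Step 2 multiplies both sides by -1 but fails to reverse the inequality sign. When multiplying (or dividing) an inequality by a negative number, the direction must be reversed. Since 2 < 5, we should get -2 > -5, i.e., -2 > -5.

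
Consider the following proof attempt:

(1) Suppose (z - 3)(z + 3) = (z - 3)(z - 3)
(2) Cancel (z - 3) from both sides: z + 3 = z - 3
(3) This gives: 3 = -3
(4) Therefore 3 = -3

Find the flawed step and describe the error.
Step 2: Cancel (z - 3) from both sides: z + 3 = z - 3

Step 2 cancels (z - 3) from both sides. This is only valid if (z - 3) ≠ 0, i.e., z ≠ 3. When z = 3, both sides equal zero regardless of the other factors. The correct approach requires considering z = 3 as a separate case.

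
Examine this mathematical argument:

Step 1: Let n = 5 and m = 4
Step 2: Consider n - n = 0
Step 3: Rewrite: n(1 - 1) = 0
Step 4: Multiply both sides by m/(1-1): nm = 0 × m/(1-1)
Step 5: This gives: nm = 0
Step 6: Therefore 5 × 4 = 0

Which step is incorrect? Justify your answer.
Step 4: Multiply both sides by m/(1-1): nm = 0 × m/(1-1)

Step 4 multiplies both sides by m/(1-1). However, 1-1 = 0, so this is multiplication by m/0, which is undefined. We cannot multiply by an undefined expression.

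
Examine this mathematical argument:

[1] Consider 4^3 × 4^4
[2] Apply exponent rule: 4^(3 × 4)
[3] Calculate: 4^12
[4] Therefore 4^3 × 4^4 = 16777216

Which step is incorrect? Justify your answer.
Step 2: Apply exponent rule: 4^(3 × 4)

Step 2 incorrectly states that a^b × a^c = a^(b×c). The correct rule is a^b × a^c = a^(b+c). The actual value is 4^3 × 4^4 = 4^7 = 16384, not 4^12 = 16777216.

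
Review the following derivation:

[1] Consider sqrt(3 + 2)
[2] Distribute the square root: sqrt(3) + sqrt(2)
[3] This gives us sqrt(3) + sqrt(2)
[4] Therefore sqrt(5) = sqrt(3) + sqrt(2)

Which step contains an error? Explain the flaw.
Step 2: Distribute the square root: sqrt(3) + sqrt(2)

Step 2 incorrectly 'distributes' the square root over addition. The square root function does not distribute: sqrt(a + b) ≠ sqrt(a) + sqrt(b). In fact, sqrt(3 + 2) = sqrt(5) ≈ 2.2361, while sqrt(3) + sqrt(2) ≈ 3.1463.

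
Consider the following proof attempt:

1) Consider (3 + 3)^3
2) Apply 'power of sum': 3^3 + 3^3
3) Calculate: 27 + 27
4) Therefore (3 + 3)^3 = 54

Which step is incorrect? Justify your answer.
Step 2: Apply 'power of sum': 3^3 + 3^3

Step 2 incorrectly applies a non-existent rule '(a+b)^n = a^n + b^n'. This is false in general. The correct expansion uses the binomial theorem. The actual value is (3 + 3)^3 = 6^3 = 216, not 54.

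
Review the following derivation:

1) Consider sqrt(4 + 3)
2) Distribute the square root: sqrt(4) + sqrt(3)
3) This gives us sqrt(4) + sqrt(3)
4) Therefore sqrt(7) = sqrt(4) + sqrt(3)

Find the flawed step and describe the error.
Step 2: Distribute the square root: sqrt(4) + sqrt(3)

Step 2 incorrectly 'distributes' the square root over addition. The square root function does not distribute: sqrt(a + b) ≠ sqrt(a) + sqrt(b). In fact, sqrt(4 + 3) = sqrt(7) ≈ 2.6458, while sqrt(4) + sqrt(3) ≈ 3.7321.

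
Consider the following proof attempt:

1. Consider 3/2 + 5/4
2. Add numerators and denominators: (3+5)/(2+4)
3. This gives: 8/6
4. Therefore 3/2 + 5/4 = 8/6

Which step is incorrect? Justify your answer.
Step 2: Add numerators and denominators: (3+5)/(2+4)

Step 2 incorrectly adds fractions by separately adding numerators and denominators. This is wrong. The correct method requires a common denominator: 3/2 + 5/4 = (3×4 + 5×2)/(2×4) = 22/8 = 11/4. The method used gives 8/6, which is different.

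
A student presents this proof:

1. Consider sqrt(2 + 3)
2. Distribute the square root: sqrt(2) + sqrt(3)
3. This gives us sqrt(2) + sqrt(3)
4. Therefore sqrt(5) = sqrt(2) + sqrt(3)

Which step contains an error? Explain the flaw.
Step 2: Distribute the square root: sqrt(2) + sqrt(3)

Step 2 incorrectly 'distributes' the square root over addition. The square root function does not distribute: sqrt(a + b) ≠ sqrt(a) + sqrt(b). In fact, sqrt(2 + 3) = sqrt(5) ≈ 2.2361, while sqrt(2) + sqrt(3) ≈ 3.1463.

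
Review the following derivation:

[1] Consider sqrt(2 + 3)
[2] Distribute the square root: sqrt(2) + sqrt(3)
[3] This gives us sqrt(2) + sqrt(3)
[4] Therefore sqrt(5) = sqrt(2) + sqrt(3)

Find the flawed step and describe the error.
Step 2: Distribute the square root: sqrt(2) + sqrt(3)

Step 2 incorrectly 'distributes' the square root over addition. The square root function does not distribute: sqrt(a + b) ≠ sqrt(a) + sqrt(b). In fact, sqrt(2 + 3) = sqrt(5) ≈ 2.2361, while sqrt(2) + sqrt(3) ≈ 3.1463.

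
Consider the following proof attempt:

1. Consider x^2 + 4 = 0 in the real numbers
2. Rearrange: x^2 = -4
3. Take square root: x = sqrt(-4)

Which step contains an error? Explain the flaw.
Step 3: Take square root: x = sqrt(-4)

Step 3 takes the square root of -4, which is negative. In the real number system, the square root of a negative number is undefined. The equation x^2 + 4 = 0 has no real solutions. Square roots of negative numbers only exist in the complex numbers.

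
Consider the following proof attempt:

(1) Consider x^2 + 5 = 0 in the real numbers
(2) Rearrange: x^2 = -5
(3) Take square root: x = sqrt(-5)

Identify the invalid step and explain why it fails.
Step 3: Take square root: x = sqrt(-5)

Step 3 takes the square root of -5, which is negative. In the real number system, the square root of a negative number is undefined. The equation x^2 + 5 = 0 has no real solutions. Square roots of negative numbers only exist in the complex numbers.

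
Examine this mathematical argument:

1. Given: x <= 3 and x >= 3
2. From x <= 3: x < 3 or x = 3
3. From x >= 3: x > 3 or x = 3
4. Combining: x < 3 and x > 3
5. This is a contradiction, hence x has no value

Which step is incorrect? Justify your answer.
Step 4: Combining: x < 3 and x > 3

Step 4 incorrectly combines the conditions. From x <= 3 and x >= 3, the intersection is x = 3. The error treats the 'or' cases as 'and' requirements. The correct conclusion is that x = 3 is the unique solution, not that no solution exists.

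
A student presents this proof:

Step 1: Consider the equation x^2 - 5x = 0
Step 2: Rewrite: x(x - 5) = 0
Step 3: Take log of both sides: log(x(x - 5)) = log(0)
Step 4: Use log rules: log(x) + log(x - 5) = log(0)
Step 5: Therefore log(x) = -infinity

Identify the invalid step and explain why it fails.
Step 3: Take log of both sides: log(x(x - 5)) = log(0)

Step 3 takes the logarithm of both sides, resulting in log(0) on the right side. The logarithm is only defined for positive numbers; log(0) is undefined (approaches negative infinity). This operation is invalid.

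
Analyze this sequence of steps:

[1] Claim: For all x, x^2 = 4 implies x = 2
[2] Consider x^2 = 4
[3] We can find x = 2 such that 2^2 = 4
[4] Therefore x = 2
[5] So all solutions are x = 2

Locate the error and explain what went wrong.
Step 4: Therefore x = 2

Step 4 incorrectly concludes that x = 2 is the only solution. The proof shows that x = 2 is A solution (existence), but does not show it is the ONLY solution (uniqueness). In fact, x = -2 is also a solution since (-2)^2 = 4. Finding one solution doesn't prove there are no others.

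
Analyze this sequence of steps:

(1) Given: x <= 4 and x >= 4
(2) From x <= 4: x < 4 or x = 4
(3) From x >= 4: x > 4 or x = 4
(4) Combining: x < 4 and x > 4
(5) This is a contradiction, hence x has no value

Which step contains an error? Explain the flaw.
Step 4: Combining: x < 4 and x > 4

Step 4 incorrectly combines the conditions. From x <= 4 and x >= 4, the intersection is x = 4. The error treats the 'or' cases as 'and' requirements. The correct conclusion is that x = 4 is the unique solution, not that no solution exists.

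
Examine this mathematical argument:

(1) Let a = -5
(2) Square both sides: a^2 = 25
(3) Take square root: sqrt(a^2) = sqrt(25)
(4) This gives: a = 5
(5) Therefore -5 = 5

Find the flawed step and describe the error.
Step 4: This gives: a = 5

Step 4 incorrectly states that sqrt(a^2) = a. The correct identity is sqrt(a^2) = |a|. Since a = -5 < 0, we have sqrt(a^2) = |-5| = 5, not a = -5.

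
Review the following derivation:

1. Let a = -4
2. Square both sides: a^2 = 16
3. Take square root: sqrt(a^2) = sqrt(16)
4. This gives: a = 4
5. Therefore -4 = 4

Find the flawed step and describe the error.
Step 4: This gives: a = 4

Step 4 incorrectly states that sqrt(a^2) = a. The correct identity is sqrt(a^2) = |a|. Since a = -4 < 0, we have sqrt(a^2) = |-4| = 4, not a = -4.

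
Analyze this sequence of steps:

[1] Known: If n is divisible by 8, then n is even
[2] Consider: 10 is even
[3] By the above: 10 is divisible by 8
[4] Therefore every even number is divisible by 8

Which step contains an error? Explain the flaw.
Step 3: By the above: 10 is divisible by 8

Step 3 commits the fallacy of affirming the consequent. The known fact 'divisible by 8 → even' does NOT imply 'even → divisible by 8'. That would be the converse, which is false. For example, 10 is even but 10 ÷ 8 = 1.25, which is not an integer.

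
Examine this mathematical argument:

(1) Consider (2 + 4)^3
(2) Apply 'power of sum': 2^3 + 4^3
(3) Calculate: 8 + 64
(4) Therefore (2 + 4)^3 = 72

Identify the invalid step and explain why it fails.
Step 2: Apply 'power of sum': 2^3 + 4^3

Step 2 incorrectly applies a non-existent rule '(a+b)^n = a^n + b^n'. This is false in general. The correct expansion uses the binomial theorem. The actual value is (2 + 4)^3 = 6^3 = 216, not 72.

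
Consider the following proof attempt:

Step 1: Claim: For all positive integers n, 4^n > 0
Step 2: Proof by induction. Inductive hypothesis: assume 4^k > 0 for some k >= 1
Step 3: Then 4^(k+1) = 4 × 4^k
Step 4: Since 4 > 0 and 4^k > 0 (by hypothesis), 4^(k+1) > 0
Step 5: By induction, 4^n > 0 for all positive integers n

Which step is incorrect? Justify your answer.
Step 5: By induction, 4^n > 0 for all positive integers n

Step 5 concludes the proof by induction, but no base case was ever established. A valid induction proof requires: (1) a base case proving 4^1 > 0, and (2) an inductive step showing IF 4^k > 0 THEN 4^(k+1) > 0. Steps 2-4 correctly establish the inductive step, but without the base case the conclusion in step 5 does not follow.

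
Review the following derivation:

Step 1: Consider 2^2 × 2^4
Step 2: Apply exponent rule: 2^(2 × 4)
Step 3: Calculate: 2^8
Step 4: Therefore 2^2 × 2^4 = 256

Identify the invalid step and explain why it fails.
Step 2: Apply exponent rule: 2^(2 × 4)

Step 2 incorrectly states that a^b × a^c = a^(b×c). The correct rule is a^b × a^c = a^(b+c). The actual value is 2^2 × 2^4 = 2^6 = 64, not 2^8 = 256.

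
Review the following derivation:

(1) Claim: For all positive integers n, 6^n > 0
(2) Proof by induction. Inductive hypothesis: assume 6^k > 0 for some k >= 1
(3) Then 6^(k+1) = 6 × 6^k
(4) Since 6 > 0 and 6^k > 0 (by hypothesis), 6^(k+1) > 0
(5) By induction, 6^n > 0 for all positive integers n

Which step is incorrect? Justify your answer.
Step 5: By induction, 6^n > 0 for all positive integers n

Step 5 concludes the proof by induction, but no base case was ever established. A valid induction proof requires: (1) a base case proving 6^1 > 0, and (2) an inductive step showing IF 6^k > 0 THEN 6^(k+1) > 0. Steps 2-4 correctly establish the inductive step, but without the base case the conclusion in step 5 does not follow.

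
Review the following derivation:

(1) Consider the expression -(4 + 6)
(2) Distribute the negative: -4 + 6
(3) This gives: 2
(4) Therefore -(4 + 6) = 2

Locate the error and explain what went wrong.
Step 2: Distribute the negative: -4 + 6

Step 2 incorrectly distributes the negative sign. The correct distribution is -(4 + 6) = -4 - 6 = -10. The negative must be applied to both terms, not just the first. The error treats -(4 + 6) as -4 + 6, which equals 2 instead of -10.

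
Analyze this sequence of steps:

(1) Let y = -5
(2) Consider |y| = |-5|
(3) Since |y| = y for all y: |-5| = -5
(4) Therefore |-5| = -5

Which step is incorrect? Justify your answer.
Step 3: Since |y| = y for all y: |-5| = -5

Step 3 incorrectly states that |y| = y for all y. The correct definition is |y| = y when y >= 0, and |y| = -y when y < 0. Since -5 < 0, we have |-5| = -(-5) = 5, not -5.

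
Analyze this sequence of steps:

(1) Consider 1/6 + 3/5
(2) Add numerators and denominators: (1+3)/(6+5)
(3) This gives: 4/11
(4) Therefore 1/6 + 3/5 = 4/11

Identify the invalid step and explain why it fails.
Step 2: Add numerators and denominators: (1+3)/(6+5)

Step 2 incorrectly adds fractions by separately adding numerators and denominators. This is wrong. The correct method requires a common denominator: 1/6 + 3/5 = (1×5 + 3×6)/(6×5) = 23/30 = 23/30. The method used gives 4/11, which is different.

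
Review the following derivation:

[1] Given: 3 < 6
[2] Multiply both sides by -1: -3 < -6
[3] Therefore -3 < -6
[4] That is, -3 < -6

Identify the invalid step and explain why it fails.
Step 2: Multiply both sides by -1: -3 < -6

Step 2 multiplies both sides by -1 but fails to reverse the inequality sign. When multiplying (or dividing) an inequality by a negative number, the direction must be reversed. Since 3 < 6, we should get -3 > -6, i.e., -3 > -6.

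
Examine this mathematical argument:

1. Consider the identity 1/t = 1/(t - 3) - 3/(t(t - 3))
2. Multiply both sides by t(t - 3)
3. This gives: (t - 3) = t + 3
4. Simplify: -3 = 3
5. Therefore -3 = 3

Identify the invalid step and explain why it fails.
Step 3: This gives: (t - 3) = t + 3

Step 3 makes a sign error when clearing denominators. Multiplying -3/(t(t - 3)) by t(t - 3) gives -3, not +3. The correct result is (t - 3) = t - 3, which is trivially true, not (t - 3) = t + 3. (Step 1 is a valid identity: 1/(t - 3) - 3/(t(t - 3)) = (t - 3)/(t(t - 3)) = 1/t.)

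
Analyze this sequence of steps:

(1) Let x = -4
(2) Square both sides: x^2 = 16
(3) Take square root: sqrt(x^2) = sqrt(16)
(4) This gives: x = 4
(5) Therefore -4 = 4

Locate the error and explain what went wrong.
Step 4: This gives: x = 4

Step 4 incorrectly states that sqrt(x^2) = x. The correct identity is sqrt(x^2) = |x|. Since x = -4 < 0, we have sqrt(x^2) = |-4| = 4, not x = -4.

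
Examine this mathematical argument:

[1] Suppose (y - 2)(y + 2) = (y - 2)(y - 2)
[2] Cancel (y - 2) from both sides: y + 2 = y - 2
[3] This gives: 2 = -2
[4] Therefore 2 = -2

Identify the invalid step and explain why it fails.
Step 2: Cancel (y - 2) from both sides: y + 2 = y - 2

Step 2 cancels (y - 2) from both sides. This is only valid if (y - 2) ≠ 0, i.e., y ≠ 2. When y = 2, both sides equal zero regardless of the other factors. The correct approach requires considering y = 2 as a separate case.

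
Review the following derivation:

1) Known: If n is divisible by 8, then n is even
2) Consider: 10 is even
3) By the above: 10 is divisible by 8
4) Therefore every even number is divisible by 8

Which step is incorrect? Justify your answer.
Step 3: By the above: 10 is divisible by 8

Step 3 commits the fallacy of affirming the consequent. The known fact 'divisible by 8 → even' does NOT imply 'even → divisible by 8'. That would be the converse, which is false. For example, 10 is even but 10 ÷ 8 = 1.25, which is not an integer.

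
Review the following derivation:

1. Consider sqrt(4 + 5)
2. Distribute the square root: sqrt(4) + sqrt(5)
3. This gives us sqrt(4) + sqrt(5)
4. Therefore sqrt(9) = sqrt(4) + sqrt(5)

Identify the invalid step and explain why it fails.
Step 2: Distribute the square root: sqrt(4) + sqrt(5)

Step 2 incorrectly 'distributes' the square root over addition. The square root function does not distribute: sqrt(a + b) ≠ sqrt(a) + sqrt(b). In fact, sqrt(4 + 5) = sqrt(9) ≈ 3.0000, while sqrt(4) + sqrt(5) ≈ 4.2361.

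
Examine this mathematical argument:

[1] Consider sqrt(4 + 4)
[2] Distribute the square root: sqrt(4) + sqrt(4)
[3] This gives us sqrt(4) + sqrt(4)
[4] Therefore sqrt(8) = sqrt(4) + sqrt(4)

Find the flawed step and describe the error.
Step 2: Distribute the square root: sqrt(4) + sqrt(4)

Step 2 incorrectly 'distributes' the square root over addition. The square root function does not distribute: sqrt(a + b) ≠ sqrt(a) + sqrt(b). In fact, sqrt(4 + 4) = sqrt(8) ≈ 2.8284, while sqrt(4) + sqrt(4) ≈ 4.0000.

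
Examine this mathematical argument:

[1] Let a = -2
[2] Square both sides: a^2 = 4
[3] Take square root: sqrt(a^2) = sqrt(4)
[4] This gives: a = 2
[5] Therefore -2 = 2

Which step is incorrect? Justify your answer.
Step 4: This gives: a = 2

Step 4 incorrectly states that sqrt(a^2) = a. The correct identity is sqrt(a^2) = |a|. Since a = -2 < 0, we have sqrt(a^2) = |-2| = 2, not a = -2.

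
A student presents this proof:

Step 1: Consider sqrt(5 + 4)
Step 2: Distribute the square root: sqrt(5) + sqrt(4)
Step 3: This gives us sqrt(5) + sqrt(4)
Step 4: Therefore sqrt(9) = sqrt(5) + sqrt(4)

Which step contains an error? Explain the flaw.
Step 2: Distribute the square root: sqrt(5) + sqrt(4)

Step 2 incorrectly 'distributes' the square root over addition. The square root function does not distribute: sqrt(a + b) ≠ sqrt(a) + sqrt(b). In fact, sqrt(5 + 4) = sqrt(9) ≈ 3.0000, while sqrt(5) + sqrt(4) ≈ 4.2361.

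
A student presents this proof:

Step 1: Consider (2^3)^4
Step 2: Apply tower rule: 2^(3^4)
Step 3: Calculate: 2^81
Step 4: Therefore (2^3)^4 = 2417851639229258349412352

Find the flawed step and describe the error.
Step 2: Apply tower rule: 2^(3^4)

Step 2 incorrectly states that (a^b)^c = a^(b^c). The correct rule is (a^b)^c = a^(b×c). The actual value is (2^3)^4 = 2^12 = 4096, not 2^81 = 2417851639229258349412352.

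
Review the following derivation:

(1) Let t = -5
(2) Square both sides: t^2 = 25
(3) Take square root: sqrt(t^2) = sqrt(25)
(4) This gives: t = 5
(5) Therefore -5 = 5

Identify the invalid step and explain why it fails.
Step 4: This gives: t = 5

Step 4 incorrectly states that sqrt(t^2) = t. The correct identity is sqrt(t^2) = |t|. Since t = -5 < 0, we have sqrt(t^2) = |-5| = 5, not t = -5.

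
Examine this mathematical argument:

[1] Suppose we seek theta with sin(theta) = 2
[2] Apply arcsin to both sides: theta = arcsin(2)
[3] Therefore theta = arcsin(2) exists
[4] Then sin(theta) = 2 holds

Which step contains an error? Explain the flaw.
Step 2: Apply arcsin to both sides: theta = arcsin(2)

Step 2 applies arcsin to 2. However, arcsin(x) is only defined for x in [-1, 1] because sin(theta) can only produce values in that range. Since |2| > 1, arcsin(2) is undefined. There is no angle whose sine equals 2.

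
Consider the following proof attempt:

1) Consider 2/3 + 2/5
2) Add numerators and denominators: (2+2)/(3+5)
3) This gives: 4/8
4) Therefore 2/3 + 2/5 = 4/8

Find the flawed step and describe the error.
Step 2: Add numerators and denominators: (2+2)/(3+5)

Step 2 incorrectly adds fractions by separately adding numerators and denominators. This is wrong. The correct method requires a common denominator: 2/3 + 2/5 = (2×5 + 2×3)/(3×5) = 16/15 = 16/15. The method used gives 4/8, which is different.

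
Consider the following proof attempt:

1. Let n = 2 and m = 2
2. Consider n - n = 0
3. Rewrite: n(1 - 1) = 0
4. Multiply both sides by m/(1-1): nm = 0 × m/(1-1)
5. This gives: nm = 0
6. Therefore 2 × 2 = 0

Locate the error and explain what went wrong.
Step 4: Multiply both sides by m/(1-1): nm = 0 × m/(1-1)

Step 4 multiplies both sides by m/(1-1). However, 1-1 = 0, so this is multiplication by m/0, which is undefined. We cannot multiply by an undefined expression.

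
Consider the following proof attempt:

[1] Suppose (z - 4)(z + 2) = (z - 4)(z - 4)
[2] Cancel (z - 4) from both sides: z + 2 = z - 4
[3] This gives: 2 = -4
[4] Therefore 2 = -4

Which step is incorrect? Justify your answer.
Step 2: Cancel (z - 4) from both sides: z + 2 = z - 4

Step 2 cancels (z - 4) from both sides. This is only valid if (z - 4) ≠ 0, i.e., z ≠ 4. When z = 4, both sides equal zero regardless of the other factors. The correct approach requires considering z = 4 as a separate case.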